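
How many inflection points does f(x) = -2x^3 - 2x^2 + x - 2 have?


Inflection points occur where f''(x) = 0 and concavity changes.
f(x) = -2x^3 - 2x^2 + x - 2
f'(x) = -6x^2 - 4x + 1
f''(x) = -12x - 4
Set f''(x) = 0:
-12x - 4 = 0
x = 4 / (-12) = -1/3
Since f''(x) is linear (degree 1), it changes sign at this point.
Therefore there is exactly 1 inflection point.

1


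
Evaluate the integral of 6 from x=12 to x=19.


The integral of a constant k over [a, b] equals k * (b - a).
integral from 12 to 19 of 6 dx
= 6 * (19 - 12)
= 6 * 7
= 42

42


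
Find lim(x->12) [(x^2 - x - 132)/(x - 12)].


Direct substitution gives 0/0, so we factor the numerator.
Factor: (x^2 - x - 132) = (x - 12)(x + 11)
Cancel the common factor (x - 12):
(x^2 - x - 132)/(x - 12) = (x + 11)
Now substitute x = 12:
= (12) - (-11) = 23

23


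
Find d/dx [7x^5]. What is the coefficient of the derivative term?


We apply the power rule: d/dx [ax^n] = a*n * x^(n-1)
d/dx [7x^5]
= 7 * 5 * x^(5-1)
= 35x^4
The coefficient is 35

35


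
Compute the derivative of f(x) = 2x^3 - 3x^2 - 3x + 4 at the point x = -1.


Differentiate f(x) = 2x^3 - 3x^2 - 3x + 4 term by term:
f'(x) = 6x^2 - 6x - 3
Substitute x = -1:
f'(-1) = 6 * (-1)^2 - 6 * (-1) - 3
= 6 + 6 - 3
= 9

9


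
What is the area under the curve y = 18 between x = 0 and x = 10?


The area under a constant function y = 18 is a rectangle.
Width = 10 - 0 = 10
Height = 18
Area = width * height
= 10 * 18
= 180

180


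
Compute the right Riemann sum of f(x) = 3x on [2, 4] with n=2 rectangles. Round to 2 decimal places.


Right Riemann sum uses right endpoints of each subinterval.
Interval: [2, 4], n = 2
dx = (4 - 2) / 2 = 1
Right endpoints: [3, 4]
f values: [9, 12]
Sum = dx * (sum of f values)
= 1 * 21
= 21 = 21.00

21.00


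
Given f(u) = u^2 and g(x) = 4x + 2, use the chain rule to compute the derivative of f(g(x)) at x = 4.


Using the chain rule: (f(g(x)))' = f'(g(x)) * g'(x)
First, find g(4):
g(4) = 4 * 4 + 2 = 18
Next, f'(u) = 2u
And g'(x) = 4
So f'(g(4)) * g'(4)
= 2 * 18 * 4
= 144

144


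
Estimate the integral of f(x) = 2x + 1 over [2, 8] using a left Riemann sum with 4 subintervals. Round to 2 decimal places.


Left Riemann sum uses left endpoints of each subinterval.
Interval: [2, 8], n = 4
dx = (8 - 2) / 4 = 3/2
Left endpoints: [2, 7/2, 5, 13/2]
f values: [5, 8, 11, 14]
Sum = dx * (sum of f values)
= 3/2 * 38
= 57 = 57.00

57.00


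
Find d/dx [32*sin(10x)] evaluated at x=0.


Apply the chain rule to differentiate 32*sin(10x):
d/dx [32*sin(10x)]
= 32 * cos(10x) * d/dx(10x)
= 32 * 10 * cos(10x)
= 320 * cos(10x)
Evaluate at x = 0:
= 320 * cos(0)
= 320 * 1
= 320

320


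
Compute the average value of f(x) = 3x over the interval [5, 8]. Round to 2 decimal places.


Average value = 1/(b-a) * integral from a to b of f(x) dx
First compute the integral of 3x:
F(x) = (3/2)x^2
F(8) = 3/2 * 64 + 0 * 8 = 96
F(5) = 3/2 * 25 + 0 * 5 = 75/2
Integral = 96 - 75/2 = 117/2
Average = (117/2) / (8 - 5) = (117/2) / 3
= 39/2 = 19.50

19.50


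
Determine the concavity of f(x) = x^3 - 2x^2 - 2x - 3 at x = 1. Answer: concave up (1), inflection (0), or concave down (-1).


Concavity is determined by the sign of f''(x).
f(x) = x^3 - 2x^2 - 2x - 3
f'(x) = 3x^2 - 4x - 2
f''(x) = 6x - 4
f''(1) = 6 * 1 - 4
= 6 - 4
= 2
Since f''(1) > 0, the function is concave up (1)

1


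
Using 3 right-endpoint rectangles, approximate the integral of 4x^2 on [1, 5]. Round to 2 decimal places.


Right Riemann sum uses right endpoints of each subinterval.
Interval: [1, 5], n = 3
dx = (5 - 1) / 3 = 4/3
Right endpoints: [7/3, 11/3, 5]
f values: [196/9, 484/9, 100]
Sum = dx * (sum of f values)
= 4/3 * 1580/9
= 6320/27 ≈ 234.07

234.07


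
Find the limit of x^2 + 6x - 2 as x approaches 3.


Since polynomials are continuous, we use direct substitution.
lim(x->3) of x^2 + 6x - 2
= 1 * 3^2 + 6 * 3 - 2
= 9 + 18 - 2
= 25

25


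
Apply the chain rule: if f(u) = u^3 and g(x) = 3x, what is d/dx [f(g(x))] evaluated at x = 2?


Using the chain rule: (f(g(x)))' = f'(g(x)) * g'(x)
First, find g(2):
g(2) = 3 * 2 + 0 = 6
Next, f'(u) = 3u^2
And g'(x) = 3
So f'(g(2)) * g'(2)
= 3 * 6^2 * 3
= 3 * 36 * 3
= 324

324


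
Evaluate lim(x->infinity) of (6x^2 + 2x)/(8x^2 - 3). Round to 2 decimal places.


For limits at infinity with equal-degree polynomials,
we compare leading coefficients.
Numerator leading term: 6x^2
Denominator leading term: 8x^2
Divide both by x^2:
lim = (6 + 2/x) / (8 - 3/x^2)
As x -> infinity, the 1/x and 1/x^2 terms vanish:
= 6/8 = 3/4 = 0.75

0.75


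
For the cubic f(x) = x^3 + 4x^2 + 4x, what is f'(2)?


Differentiate f(x) = x^3 + 4x^2 + 4x term by term:
f'(x) = 3x^2 + 8x + 4
Substitute x = 2:
f'(2) = 3 * 2^2 + 8 * 2 + 4
= 12 + 16 + 4
= 32

32


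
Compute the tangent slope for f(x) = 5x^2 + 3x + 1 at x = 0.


The slope of the tangent line equals f'(x) at the point.
f(x) = 5x^2 + 3x + 1
f'(x) = 10x + 3
At x = 0:
f'(0) = 10 * 0 + 3
= 0 + 3
= 3

3


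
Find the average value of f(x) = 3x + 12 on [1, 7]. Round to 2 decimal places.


Average value = 1/(b-a) * integral from a to b of f(x) dx
First compute the integral of 3x + 12:
F(x) = (3/2)x^2 + 12x
F(7) = 3/2 * 49 + 12 * 7 = 315/2
F(1) = 3/2 * 1 + 12 * 1 = 27/2
Integral = 315/2 - 27/2 = 144
Average = 144 / (7 - 1) = 144 / 6
= 24 = 24.00

24.00


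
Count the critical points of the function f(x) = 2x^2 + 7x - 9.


Find where f'(x) = 0:
f'(x) = 4x + 7
Set f'(x) = 0:
4x + 7 = 0
x = -7 / 4 = -7/4
This is a linear equation in x, so there is exactly one solution.
Number of critical points: 1

1


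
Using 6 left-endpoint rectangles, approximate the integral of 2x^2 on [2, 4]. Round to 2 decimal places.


Left Riemann sum uses left endpoints of each subinterval.
Interval: [2, 4], n = 6
dx = (4 - 2) / 6 = 1/3
Left endpoints: [2, 7/3, 8/3, 3, 10/3, 11/3]
f values: [8, 98/9, 128/9, 18, 200/9, 242/9]
Sum = dx * (sum of f values)
= 1/3 * 902/9
= 902/27 ≈ 33.41

33.41


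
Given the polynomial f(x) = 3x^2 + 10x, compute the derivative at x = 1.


Differentiate term by term using power and sum rules:
f(x) = 3x^2 + 10x
f'(x) = 6x + 10
Substitute x = 1:
f'(1) = 6 * 1 + 10
= 6 + 10
= 16

16


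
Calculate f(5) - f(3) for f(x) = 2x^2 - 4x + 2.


Net change = f(b) - f(a)
f(x) = 2x^2 - 4x + 2
Compute f(5):
f(5) = 2 * 5^2 - 4 * 5 + 2
= 50 - 20 + 2
= 32
Compute f(3):
f(3) = 2 * 3^2 - 4 * 3 + 2
= 18 - 12 + 2
= 8
Net change = 32 - 8 = 24

24


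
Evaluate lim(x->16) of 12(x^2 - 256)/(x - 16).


Direct substitution gives 0/0, so we factor the numerator.
Factor: 12(x^2 - 256) = 12 * (x - 16)(x + 16)
Cancel the common factor (x - 16):
12(x^2 - 256)/(x - 16) = 12 * (x + 16)
Now substitute x = 16:
= 12 * (16 + 16) = 384

384


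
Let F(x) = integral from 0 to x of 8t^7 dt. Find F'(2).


By the Fundamental Theorem of Calculus (Part 1):
If F(x) = integral from 0 to x of f(t) dt, then F'(x) = f(x)
Here f(t) = 8t^7
So F'(x) = 8x^7
Evaluate at x = 2:
F'(2) = 8 * 2^7
= 8 * 128
= 1024

1024


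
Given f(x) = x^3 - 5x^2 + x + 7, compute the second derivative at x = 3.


First derivative:
f'(x) = 3x^2 - 10x + 1
Second derivative:
f''(x) = 6x - 10
Substitute x = 3:
f''(3) = 6 * 3 - 10
= 18 - 10
= 8

8


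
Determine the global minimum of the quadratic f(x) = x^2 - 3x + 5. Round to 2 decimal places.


For a quadratic f(x) = ax^2 + bx + c with a > 0, the minimum is at the vertex.
Vertex x-coordinate: x = -b/(2a)
x = -(-3) / (2 * 1)
x = 3/2
Substitute back to find the minimum value:
f(3/2) = 1 * (3/2)^2 - 3 * (3/2) + 5
= 9/4 - 9/2 + 5
= 11/4 = 2.75

2.75


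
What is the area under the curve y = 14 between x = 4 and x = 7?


The area under a constant function y = 14 is a rectangle.
Width = 7 - 4 = 3
Height = 14
Area = width * height
= 3 * 14
= 42

42


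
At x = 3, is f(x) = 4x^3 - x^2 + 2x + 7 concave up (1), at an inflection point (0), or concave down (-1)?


Concavity is determined by the sign of f''(x).
f(x) = 4x^3 - x^2 + 2x + 7
f'(x) = 12x^2 - 2x + 2
f''(x) = 24x - 2
f''(3) = 24 * 3 - 2
= 72 - 2
= 70
Since f''(3) > 0, the function is concave up (1)

1


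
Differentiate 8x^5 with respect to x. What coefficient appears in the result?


We apply the power rule: d/dx [ax^n] = a*n * x^(n-1)
d/dx [8x^5]
= 8 * 5 * x^(5-1)
= 40x^4
The coefficient is 40

40


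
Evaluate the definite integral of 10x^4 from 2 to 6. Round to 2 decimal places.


Find the antiderivative of 10x^4:
F(x) = 10/5 * x^5
Apply the Fundamental Theorem of Calculus:
F(6) - F(2)
= 10/5 * 6^5 - 10/5 * 2^5
= 10/5 * (7776 - 32)
= 10/5 * 7744
= 15488 = 15488.00

15488.00


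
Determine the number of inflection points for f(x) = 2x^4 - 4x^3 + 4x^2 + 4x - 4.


Inflection points occur where f''(x) = 0 and concavity changes.
f(x) = 2x^4 - 4x^3 + 4x^2 + 4x - 4
f'(x) = 8x^3 - 12x^2 + 8x + 4
f''(x) = 24x^2 - 24x + 8
This is a quadratic in x. Use the discriminant to count real roots.
Discriminant = (-24)^2 - 4 * 24 * 8
= 576 - 768
= -192
Since discriminant < 0, f''(x) = 0 has no real solutions.
Number of inflection points: 0

0


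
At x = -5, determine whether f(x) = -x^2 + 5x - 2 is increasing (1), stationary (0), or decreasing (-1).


Compute f'(x) to determine behavior:
f'(x) = -2x + 5
f'(-5) = -2 * (-5) + 5
= 10 + 5
= 15
Since f'(-5) > 0, the function is increasing (1)

1


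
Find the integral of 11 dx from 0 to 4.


The integral of a constant k over [a, b] equals k * (b - a).
integral from 0 to 4 of 11 dx
= 11 * (4 - 0)
= 11 * 4
= 44

44


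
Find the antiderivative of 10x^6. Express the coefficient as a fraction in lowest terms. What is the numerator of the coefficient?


Apply the power rule for integration:
integral of ax^n dx = a/(n+1) * x^(n+1) + C
integral of 10x^6 dx
= 10/7 * x^7 + C
The coefficient in lowest terms is 10/7, and its numerator is 10

10


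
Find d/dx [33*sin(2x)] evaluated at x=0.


Apply the chain rule to differentiate 33*sin(2x):
d/dx [33*sin(2x)]
= 33 * cos(2x) * d/dx(2x)
= 33 * 2 * cos(2x)
= 66 * cos(2x)
Evaluate at x = 0:
= 66 * cos(0)
= 66 * 1
= 66

66


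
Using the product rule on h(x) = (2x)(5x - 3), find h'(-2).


Let u(x) = 2x and v(x) = 5x - 3
u'(x) = 2
v'(x) = 5
Product rule: h'(x) = u'(x)*v(x) + u(x)*v'(x)
= 2 * (5x - 3) + (2x) * 5
At x = -2:
u(-2) = 2 * (-2) + 0 = -4
v(-2) = 5 * (-2) - 3 = -13
h'(-2) = 2 * (-13) + (-4) * 5
= -26 - 20
= -46

-46


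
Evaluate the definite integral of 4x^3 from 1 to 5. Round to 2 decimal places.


Find the antiderivative of 4x^3:
F(x) = 4/4 * x^4
Apply the Fundamental Theorem of Calculus:
F(5) - F(1)
= 4/4 * 5^4 - 4/4 * 1^4
= 4/4 * (625 - 1)
= 4/4 * 624
= 624 = 624.00

624.00


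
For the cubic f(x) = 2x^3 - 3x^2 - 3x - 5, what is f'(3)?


Differentiate f(x) = 2x^3 - 3x^2 - 3x - 5 term by term:
f'(x) = 6x^2 - 6x - 3
Substitute x = 3:
f'(3) = 6 * 3^2 - 6 * 3 - 3
= 54 - 18 - 3
= 33

33


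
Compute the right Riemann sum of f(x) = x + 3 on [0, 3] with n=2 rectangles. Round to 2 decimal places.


Right Riemann sum uses right endpoints of each subinterval.
Interval: [0, 3], n = 2
dx = (3 - 0) / 2 = 3/2
Right endpoints: [3/2, 3]
f values: [9/2, 6]
Sum = dx * (sum of f values)
= 3/2 * 21/2
= 63/4 = 15.75

15.75


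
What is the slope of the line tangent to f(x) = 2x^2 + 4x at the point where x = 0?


The slope of the tangent line equals f'(x) at the point.
f(x) = 2x^2 + 4x
f'(x) = 4x + 4
At x = 0:
f'(0) = 4 * 0 + 4
= 0 + 4
= 4

4


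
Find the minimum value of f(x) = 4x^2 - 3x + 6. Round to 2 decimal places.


For a quadratic f(x) = ax^2 + bx + c with a > 0, the minimum is at the vertex.
Vertex x-coordinate: x = -b/(2a)
x = -(-3) / (2 * 4)
x = 3/8
Substitute back to find the minimum value:
f(3/8) = 4 * (3/8)^2 - 3 * (3/8) + 6
= 9/16 - 9/8 + 6
= 87/16 ≈ 5.44

5.44


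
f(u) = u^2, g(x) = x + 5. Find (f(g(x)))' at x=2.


Using the chain rule: (f(g(x)))' = f'(g(x)) * g'(x)
First, find g(2):
g(2) = 1 * 2 + 5 = 7
Next, f'(u) = 2u
And g'(x) = 1
So f'(g(2)) * g'(2)
= 2 * 7 * 1
= 14

14


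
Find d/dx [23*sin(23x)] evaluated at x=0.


Apply the chain rule to differentiate 23*sin(23x):
d/dx [23*sin(23x)]
= 23 * cos(23x) * d/dx(23x)
= 23 * 23 * cos(23x)
= 529 * cos(23x)
Evaluate at x = 0:
= 529 * cos(0)
= 529 * 1
= 529

529


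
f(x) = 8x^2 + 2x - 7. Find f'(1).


Differentiate term by term using power and sum rules:
f(x) = 8x^2 + 2x - 7
f'(x) = 16x + 2
Substitute x = 1:
f'(1) = 16 * 1 + 2
= 16 + 2
= 18

18


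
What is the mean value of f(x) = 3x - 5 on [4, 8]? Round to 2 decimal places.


Average value = 1/(b-a) * integral from a to b of f(x) dx
First compute the integral of 3x - 5:
F(x) = (3/2)x^2 - 5x
F(8) = 3/2 * 64 - 5 * 8 = 56
F(4) = 3/2 * 16 - 5 * 4 = 4
Integral = 56 - 4 = 52
Average = 52 / (8 - 4) = 52 / 4
= 13 = 13.00

13.00


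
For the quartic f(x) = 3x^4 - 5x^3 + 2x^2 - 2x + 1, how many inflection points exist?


Inflection points occur where f''(x) = 0 and concavity changes.
f(x) = 3x^4 - 5x^3 + 2x^2 - 2x + 1
f'(x) = 12x^3 - 15x^2 + 4x - 2
f''(x) = 36x^2 - 30x + 4
This is a quadratic in x. Use the discriminant to count real roots.
Discriminant = (-30)^2 - 4 * 36 * 4
= 900 - 576
= 324
Since discriminant > 0, f''(x) = 0 has 2 distinct real solutions.
A quadratic with two distinct real roots changes sign at each root, so concavity changes at both.
Number of inflection points: 2

2


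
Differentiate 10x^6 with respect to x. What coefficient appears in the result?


We apply the power rule: d/dx [ax^n] = a*n * x^(n-1)
d/dx [10x^6]
= 10 * 6 * x^(6-1)
= 60x^5
The coefficient is 60

60


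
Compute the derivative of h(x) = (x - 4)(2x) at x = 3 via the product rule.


Let u(x) = x - 4 and v(x) = 2x
u'(x) = 1
v'(x) = 2
Product rule: h'(x) = u'(x)*v(x) + u(x)*v'(x)
= 1 * (2x) + (x - 4) * 2
At x = 3:
u(3) = 1 * 3 - 4 = -1
v(3) = 2 * 3 + 0 = 6
h'(3) = 1 * 6 + (-1) * 2
= 6 - 2
= 4

4


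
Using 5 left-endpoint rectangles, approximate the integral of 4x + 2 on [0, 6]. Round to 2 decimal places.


Left Riemann sum uses left endpoints of each subinterval.
Interval: [0, 6], n = 5
dx = (6 - 0) / 5 = 6/5
Left endpoints: [0, 6/5, 12/5, 18/5, 24/5]
f values: [2, 34/5, 58/5, 82/5, 106/5]
Sum = dx * (sum of f values)
= 6/5 * 58
= 348/5 = 69.60

69.60


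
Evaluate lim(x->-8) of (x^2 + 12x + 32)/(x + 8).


Direct substitution gives 0/0, so we factor the numerator.
Factor: (x^2 + 12x + 32) = (x + 8)(x + 4)
Cancel the common factor (x + 8):
(x^2 + 12x + 32)/(x + 8) = (x + 4)
Now substitute x = -8:
= (-8) - (-4) = -4

-4


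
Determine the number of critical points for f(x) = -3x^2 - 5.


Find where f'(x) = 0:
f'(x) = -6x
Set f'(x) = 0:
-6x = 0
x = 0 / (-6) = 0
This is a linear equation in x, so there is exactly one solution.
Number of critical points: 1

1


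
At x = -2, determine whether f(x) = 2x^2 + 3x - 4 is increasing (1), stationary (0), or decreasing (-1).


Compute f'(x) to determine behavior:
f'(x) = 4x + 3
f'(-2) = 4 * (-2) + 3
= -8 + 3
= -5
Since f'(-2) < 0, the function is decreasing (-1)

-1


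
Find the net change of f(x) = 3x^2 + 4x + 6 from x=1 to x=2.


Net change = f(b) - f(a)
f(x) = 3x^2 + 4x + 6
Compute f(2):
f(2) = 3 * 2^2 + 4 * 2 + 6
= 12 + 8 + 6
= 26
Compute f(1):
f(1) = 3 * 1^2 + 4 * 1 + 6
= 3 + 4 + 6
= 13
Net change = 26 - 13 = 13

13


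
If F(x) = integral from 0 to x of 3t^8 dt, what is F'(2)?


By the Fundamental Theorem of Calculus (Part 1):
If F(x) = integral from 0 to x of f(t) dt, then F'(x) = f(x)
Here f(t) = 3t^8
So F'(x) = 3x^8
Evaluate at x = 2:
F'(2) = 3 * 2^8
= 3 * 256
= 768

768


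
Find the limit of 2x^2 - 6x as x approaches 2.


Since polynomials are continuous, we use direct substitution.
lim(x->2) of 2x^2 - 6x
= 2 * 2^2 - 6 * 2 + 0
= 8 - 12 + 0
= -4

-4


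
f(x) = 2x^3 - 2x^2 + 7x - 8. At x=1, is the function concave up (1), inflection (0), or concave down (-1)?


Concavity is determined by the sign of f''(x).
f(x) = 2x^3 - 2x^2 + 7x - 8
f'(x) = 6x^2 - 4x + 7
f''(x) = 12x - 4
f''(1) = 12 * 1 - 4
= 12 - 4
= 8
Since f''(1) > 0, the function is concave up (1)

1


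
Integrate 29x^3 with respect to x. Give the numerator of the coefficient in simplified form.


Apply the power rule for integration:
integral of ax^n dx = a/(n+1) * x^(n+1) + C
integral of 29x^3 dx
= 29/4 * x^4 + C
The coefficient in lowest terms is 29/4, and its numerator is 29

29


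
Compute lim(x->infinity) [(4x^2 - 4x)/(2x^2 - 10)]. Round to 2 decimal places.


For limits at infinity with equal-degree polynomials,
we compare leading coefficients.
Numerator leading term: 4x^2
Denominator leading term: 2x^2
Divide both by x^2:
lim = (4 - 4/x) / (2 - 10/x^2)
As x -> infinity, the 1/x and 1/x^2 terms vanish:
= 4/2 = 2 = 2.00

2.00


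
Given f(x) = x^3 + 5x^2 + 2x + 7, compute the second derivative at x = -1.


First derivative:
f'(x) = 3x^2 + 10x + 2
Second derivative:
f''(x) = 6x + 10
Substitute x = -1:
f''(-1) = 6 * (-1) + 10
= -6 + 10
= 4

4


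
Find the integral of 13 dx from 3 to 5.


The integral of a constant k over [a, b] equals k * (b - a).
integral from 3 to 5 of 13 dx
= 13 * (5 - 3)
= 13 * 2
= 26

26


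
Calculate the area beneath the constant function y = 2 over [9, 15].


The area under a constant function y = 2 is a rectangle.
Width = 15 - 9 = 6
Height = 2
Area = width * height
= 6 * 2
= 12

12


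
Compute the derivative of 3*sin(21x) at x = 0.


Apply the chain rule to differentiate 3*sin(21x):
d/dx [3*sin(21x)]
= 3 * cos(21x) * d/dx(21x)
= 3 * 21 * cos(21x)
= 63 * cos(21x)
Evaluate at x = 0:
= 63 * cos(0)
= 63 * 1
= 63

63


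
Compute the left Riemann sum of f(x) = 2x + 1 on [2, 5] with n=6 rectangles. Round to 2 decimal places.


Left Riemann sum uses left endpoints of each subinterval.
Interval: [2, 5], n = 6
dx = (5 - 2) / 6 = 1/2
Left endpoints: [2, 5/2, 3, 7/2, 4, 9/2]
f values: [5, 6, 7, 8, 9, 10]
Sum = dx * (sum of f values)
= 1/2 * 45
= 45/2 = 22.50

22.50


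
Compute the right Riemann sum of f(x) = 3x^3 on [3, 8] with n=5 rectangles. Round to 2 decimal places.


Right Riemann sum uses right endpoints of each subinterval.
Interval: [3, 8], n = 5
dx = (8 - 3) / 5 = 1
Right endpoints: [4, 5, 6, 7, 8]
f values: [192, 375, 648, 1029, 1536]
Sum = dx * (sum of f values)
= 1 * 3780
= 3780 = 3780.00

3780.00


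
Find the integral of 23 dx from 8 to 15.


The integral of a constant k over [a, b] equals k * (b - a).
integral from 8 to 15 of 23 dx
= 23 * (15 - 8)
= 23 * 7
= 161

161


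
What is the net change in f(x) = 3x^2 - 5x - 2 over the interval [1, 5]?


Net change = f(b) - f(a)
f(x) = 3x^2 - 5x - 2
Compute f(5):
f(5) = 3 * 5^2 - 5 * 5 - 2
= 75 - 25 - 2
= 48
Compute f(1):
f(1) = 3 * 1^2 - 5 * 1 - 2
= 3 - 5 - 2
= -4
Net change = 48 - (-4) = 52

52


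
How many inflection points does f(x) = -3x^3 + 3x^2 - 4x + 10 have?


Inflection points occur where f''(x) = 0 and concavity changes.
f(x) = -3x^3 + 3x^2 - 4x + 10
f'(x) = -9x^2 + 6x - 4
f''(x) = -18x + 6
Set f''(x) = 0:
-18x + 6 = 0
x = -6 / (-18) = 1/3
Since f''(x) is linear (degree 1), it changes sign at this point.
Therefore there is exactly 1 inflection point.

1


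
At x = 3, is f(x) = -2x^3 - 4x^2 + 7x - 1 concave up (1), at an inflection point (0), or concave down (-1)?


Concavity is determined by the sign of f''(x).
f(x) = -2x^3 - 4x^2 + 7x - 1
f'(x) = -6x^2 - 8x + 7
f''(x) = -12x - 8
f''(3) = -12 * 3 - 8
= -36 - 8
= -44
Since f''(3) < 0, the function is concave down (-1)

-1


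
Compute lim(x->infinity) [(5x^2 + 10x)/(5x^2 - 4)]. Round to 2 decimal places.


For limits at infinity with equal-degree polynomials,
we compare leading coefficients.
Numerator leading term: 5x^2
Denominator leading term: 5x^2
Divide both by x^2:
lim = (5 + 10/x) / (5 - 4/x^2)
As x -> infinity, the 1/x and 1/x^2 terms vanish:
= 5/5 = 1 = 1.00

1.00


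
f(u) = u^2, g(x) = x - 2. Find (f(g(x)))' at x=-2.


Using the chain rule: (f(g(x)))' = f'(g(x)) * g'(x)
First, find g(-2):
g(-2) = 1 * (-2) - 2 = -4
Next, f'(u) = 2u
And g'(x) = 1
So f'(g(-2)) * g'(-2)
= 2 * (-4) * 1
= -8

-8


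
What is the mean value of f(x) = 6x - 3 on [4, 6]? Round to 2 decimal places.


Average value = 1/(b-a) * integral from a to b of f(x) dx
First compute the integral of 6x - 3:
F(x) = 3x^2 - 3x
F(6) = 3 * 36 - 3 * 6 = 90
F(4) = 3 * 16 - 3 * 4 = 36
Integral = 90 - 36 = 54
Average = 54 / (6 - 4) = 54 / 2
= 27 = 27.00

27.00


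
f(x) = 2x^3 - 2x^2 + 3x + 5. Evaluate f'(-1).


Differentiate f(x) = 2x^3 - 2x^2 + 3x + 5 term by term:
f'(x) = 6x^2 - 4x + 3
Substitute x = -1:
f'(-1) = 6 * (-1)^2 - 4 * (-1) + 3
= 6 + 4 + 3
= 13

13


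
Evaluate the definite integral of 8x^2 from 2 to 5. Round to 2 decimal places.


Find the antiderivative of 8x^2:
F(x) = 8/3 * x^3
Apply the Fundamental Theorem of Calculus:
F(5) - F(2)
= 8/3 * 5^3 - 8/3 * 2^3
= 8/3 * (125 - 8)
= 8/3 * 117
= 312 = 312.00

312.00


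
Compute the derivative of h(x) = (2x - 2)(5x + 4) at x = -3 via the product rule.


Let u(x) = 2x - 2 and v(x) = 5x + 4
u'(x) = 2
v'(x) = 5
Product rule: h'(x) = u'(x)*v(x) + u(x)*v'(x)
= 2 * (5x + 4) + (2x - 2) * 5
At x = -3:
u(-3) = 2 * (-3) - 2 = -8
v(-3) = 5 * (-3) + 4 = -11
h'(-3) = 2 * (-11) + (-8) * 5
= -22 - 40
= -62

-62


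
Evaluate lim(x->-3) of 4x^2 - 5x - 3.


Since polynomials are continuous, we use direct substitution.
lim(x->-3) of 4x^2 - 5x - 3
= 4 * (-3)^2 - 5 * (-3) - 3
= 36 + 15 - 3
= 48

48


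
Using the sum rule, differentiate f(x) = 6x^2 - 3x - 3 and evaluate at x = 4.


Differentiate term by term using power and sum rules:
f(x) = 6x^2 - 3x - 3
f'(x) = 12x - 3
Substitute x = 4:
f'(4) = 12 * 4 - 3
= 48 - 3
= 45

45


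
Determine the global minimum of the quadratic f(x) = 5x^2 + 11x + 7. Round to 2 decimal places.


For a quadratic f(x) = ax^2 + bx + c with a > 0, the minimum is at the vertex.
Vertex x-coordinate: x = -b/(2a)
x = -(11) / (2 * 5)
x = -11/10
Substitute back to find the minimum value:
f(-11/10) = 5 * (-11/10)^2 + 11 * (-11/10) + 7
= 121/20 - 121/10 + 7
= 19/20 = 0.95

0.95


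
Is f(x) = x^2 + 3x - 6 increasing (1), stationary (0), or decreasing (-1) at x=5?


Compute f'(x) to determine behavior:
f'(x) = 2x + 3
f'(5) = 2 * 5 + 3
= 10 + 3
= 13
Since f'(5) > 0, the function is increasing (1)

1


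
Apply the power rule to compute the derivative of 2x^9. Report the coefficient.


We apply the power rule: d/dx [ax^n] = a*n * x^(n-1)
d/dx [2x^9]
= 2 * 9 * x^(9-1)
= 18x^8
The coefficient is 18

18


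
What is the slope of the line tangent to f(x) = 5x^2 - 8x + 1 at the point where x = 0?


The slope of the tangent line equals f'(x) at the point.
f(x) = 5x^2 - 8x + 1
f'(x) = 10x - 8
At x = 0:
f'(0) = 10 * 0 - 8
= 0 - 8
= -8

-8


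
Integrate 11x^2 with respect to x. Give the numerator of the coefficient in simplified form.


Apply the power rule for integration:
integral of ax^n dx = a/(n+1) * x^(n+1) + C
integral of 11x^2 dx
= 11/3 * x^3 + C
The coefficient in lowest terms is 11/3, and its numerator is 11

11


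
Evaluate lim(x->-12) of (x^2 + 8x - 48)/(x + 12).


Direct substitution gives 0/0, so we factor the numerator.
Factor: (x^2 + 8x - 48) = (x + 12)(x - 4)
Cancel the common factor (x + 12):
(x^2 + 8x - 48)/(x + 12) = (x - 4)
Now substitute x = -12:
= (-12) - (4) = -16

-16


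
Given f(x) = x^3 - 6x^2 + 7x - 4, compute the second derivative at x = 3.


First derivative:
f'(x) = 3x^2 - 12x + 7
Second derivative:
f''(x) = 6x - 12
Substitute x = 3:
f''(3) = 6 * 3 - 12
= 18 - 12
= 6

6


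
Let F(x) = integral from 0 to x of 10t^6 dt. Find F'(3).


By the Fundamental Theorem of Calculus (Part 1):
If F(x) = integral from 0 to x of f(t) dt, then F'(x) = f(x)
Here f(t) = 10t^6
So F'(x) = 10x^6
Evaluate at x = 3:
F'(3) = 10 * 3^6
= 10 * 729
= 7290

7290


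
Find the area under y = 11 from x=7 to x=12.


The area under a constant function y = 11 is a rectangle.
Width = 12 - 7 = 5
Height = 11
Area = width * height
= 5 * 11
= 55

55


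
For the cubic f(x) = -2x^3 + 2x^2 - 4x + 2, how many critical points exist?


Find where f'(x) = 0:
f(x) = -2x^3 + 2x^2 - 4x + 2
f'(x) = -6x^2 + 4x - 4
This is a quadratic in x. Use the discriminant to count real roots.
Discriminant = (4)^2 - 4 * (-6) * (-4)
= 16 - 96
= -80
Since discriminant < 0, f'(x) = 0 has no real solutions.
Number of critical points: 0

0


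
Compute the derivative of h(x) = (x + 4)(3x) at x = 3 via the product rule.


Let u(x) = x + 4 and v(x) = 3x
u'(x) = 1
v'(x) = 3
Product rule: h'(x) = u'(x)*v(x) + u(x)*v'(x)
= 1 * (3x) + (x + 4) * 3
At x = 3:
u(3) = 1 * 3 + 4 = 7
v(3) = 3 * 3 + 0 = 9
h'(3) = 1 * 9 + 7 * 3
= 9 + 21
= 30

30


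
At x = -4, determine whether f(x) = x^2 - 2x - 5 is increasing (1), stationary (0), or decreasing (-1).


Compute f'(x) to determine behavior:
f'(x) = 2x - 2
f'(-4) = 2 * (-4) - 2
= -8 - 2
= -10
Since f'(-4) < 0, the function is decreasing (-1)

-1


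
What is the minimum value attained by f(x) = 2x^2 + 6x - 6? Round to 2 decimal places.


For a quadratic f(x) = ax^2 + bx + c with a > 0, the minimum is at the vertex.
Vertex x-coordinate: x = -b/(2a)
x = -(6) / (2 * 2)
x = -6/4 = -3/2
Substitute back to find the minimum value:
f(-3/2) = 2 * (-3/2)^2 + 6 * (-3/2) - 6
= 9/2 - 9 - 6
= -21/2 = -10.50

-10.50


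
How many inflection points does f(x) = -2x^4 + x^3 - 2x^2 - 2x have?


Inflection points occur where f''(x) = 0 and concavity changes.
f(x) = -2x^4 + x^3 - 2x^2 - 2x
f'(x) = -8x^3 + 3x^2 - 4x - 2
f''(x) = -24x^2 + 6x - 4
This is a quadratic in x. Use the discriminant to count real roots.
Discriminant = (6)^2 - 4 * (-24) * (-4)
= 36 - 384
= -348
Since discriminant < 0, f''(x) = 0 has no real solutions.
Number of inflection points: 0

0


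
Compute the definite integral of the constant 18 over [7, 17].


The integral of a constant k over [a, b] equals k * (b - a).
integral from 7 to 17 of 18 dx
= 18 * (17 - 7)
= 18 * 10
= 180

180


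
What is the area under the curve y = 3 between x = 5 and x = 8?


The area under a constant function y = 3 is a rectangle.
Width = 8 - 5 = 3
Height = 3
Area = width * height
= 3 * 3
= 9

9


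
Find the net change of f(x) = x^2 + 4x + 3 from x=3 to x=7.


Net change = f(b) - f(a)
f(x) = x^2 + 4x + 3
Compute f(7):
f(7) = 1 * 7^2 + 4 * 7 + 3
= 49 + 28 + 3
= 80
Compute f(3):
f(3) = 1 * 3^2 + 4 * 3 + 3
= 9 + 12 + 3
= 24
Net change = 80 - 24 = 56

56


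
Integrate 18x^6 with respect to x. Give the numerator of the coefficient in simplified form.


Apply the power rule for integration:
integral of ax^n dx = a/(n+1) * x^(n+1) + C
integral of 18x^6 dx
= 18/7 * x^7 + C
The coefficient in lowest terms is 18/7, and its numerator is 18

18


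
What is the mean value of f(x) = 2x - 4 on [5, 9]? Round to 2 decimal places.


Average value = 1/(b-a) * integral from a to b of f(x) dx
First compute the integral of 2x - 4:
F(x) = x^2 - 4x
F(9) = 1 * 81 - 4 * 9 = 45
F(5) = 1 * 25 - 4 * 5 = 5
Integral = 45 - 5 = 40
Average = 40 / (9 - 5) = 40 / 4
= 10 = 10.00

10.00


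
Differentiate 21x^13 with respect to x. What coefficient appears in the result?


We apply the power rule: d/dx [ax^n] = a*n * x^(n-1)
d/dx [21x^13]
= 21 * 13 * x^(13-1)
= 273x^12
The coefficient is 273

273


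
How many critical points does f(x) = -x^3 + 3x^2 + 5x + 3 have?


Find where f'(x) = 0:
f(x) = -x^3 + 3x^2 + 5x + 3
f'(x) = -3x^2 + 6x + 5
This is a quadratic in x. Use the discriminant to count real roots.
Discriminant = (6)^2 - 4 * (-3) * 5
= 36 - (-60)
= 96
Since discriminant > 0, f'(x) = 0 has 2 real solutions.
Number of critical points: 2

2


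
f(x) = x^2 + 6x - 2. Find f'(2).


Differentiate term by term using power and sum rules:
f(x) = x^2 + 6x - 2
f'(x) = 2x + 6
Substitute x = 2:
f'(2) = 2 * 2 + 6
= 4 + 6
= 10

10


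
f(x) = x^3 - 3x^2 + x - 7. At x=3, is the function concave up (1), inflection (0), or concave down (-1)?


Concavity is determined by the sign of f''(x).
f(x) = x^3 - 3x^2 + x - 7
f'(x) = 3x^2 - 6x + 1
f''(x) = 6x - 6
f''(3) = 6 * 3 - 6
= 18 - 6
= 12
Since f''(3) > 0, the function is concave up (1)

1


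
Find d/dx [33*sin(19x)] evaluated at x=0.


Apply the chain rule to differentiate 33*sin(19x):
d/dx [33*sin(19x)]
= 33 * cos(19x) * d/dx(19x)
= 33 * 19 * cos(19x)
= 627 * cos(19x)
Evaluate at x = 0:
= 627 * cos(0)
= 627 * 1
= 627

627


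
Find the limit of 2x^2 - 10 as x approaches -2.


Since polynomials are continuous, we use direct substitution.
lim(x->-2) of 2x^2 - 10
= 2 * (-2)^2 + 0 * (-2) - 10
= 8 + 0 - 10
= -2

-2


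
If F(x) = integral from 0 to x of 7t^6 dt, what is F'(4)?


By the Fundamental Theorem of Calculus (Part 1):
If F(x) = integral from 0 to x of f(t) dt, then F'(x) = f(x)
Here f(t) = 7t^6
So F'(x) = 7x^6
Evaluate at x = 4:
F'(4) = 7 * 4^6
= 7 * 4096
= 28672

28672


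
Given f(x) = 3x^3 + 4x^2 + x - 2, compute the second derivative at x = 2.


First derivative:
f'(x) = 9x^2 + 8x + 1
Second derivative:
f''(x) = 18x + 8
Substitute x = 2:
f''(2) = 18 * 2 + 8
= 36 + 8
= 44

44


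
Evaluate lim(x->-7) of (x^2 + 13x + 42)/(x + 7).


Direct substitution gives 0/0, so we factor the numerator.
Factor: (x^2 + 13x + 42) = (x + 7)(x + 6)
Cancel the common factor (x + 7):
(x^2 + 13x + 42)/(x + 7) = (x + 6)
Now substitute x = -7:
= (-7) - (-6) = -1

-1


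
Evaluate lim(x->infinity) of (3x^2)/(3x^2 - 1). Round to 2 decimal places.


For limits at infinity with equal-degree polynomials,
we compare leading coefficients.
Numerator leading term: 3x^2
Denominator leading term: 3x^2
Divide both by x^2:
lim = (3) / (3 - 1/x^2)
As x -> infinity, the 1/x and 1/x^2 terms vanish:
= 3/3 = 1 = 1.00

1.00


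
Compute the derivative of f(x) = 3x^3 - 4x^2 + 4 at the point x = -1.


Differentiate f(x) = 3x^3 - 4x^2 + 4 term by term:
f'(x) = 9x^2 - 8x
Substitute x = -1:
f'(-1) = 9 * (-1)^2 - 8 * (-1) + 0
= 9 + 8 + 0
= 17

17


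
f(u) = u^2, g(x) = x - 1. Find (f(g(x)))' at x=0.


Using the chain rule: (f(g(x)))' = f'(g(x)) * g'(x)
First, find g(0):
g(0) = 1 * 0 - 1 = -1
Next, f'(u) = 2u
And g'(x) = 1
So f'(g(0)) * g'(0)
= 2 * (-1) * 1
= -2

-2


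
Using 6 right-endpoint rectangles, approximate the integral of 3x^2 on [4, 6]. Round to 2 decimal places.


Right Riemann sum uses right endpoints of each subinterval.
Interval: [4, 6], n = 6
dx = (6 - 4) / 6 = 1/3
Right endpoints: [13/3, 14/3, 5, 16/3, 17/3, 6]
f values: [169/3, 196/3, 75, 256/3, 289/3, 108]
Sum = dx * (sum of f values)
= 1/3 * 1459/3
= 1459/9 ≈ 162.11

162.11


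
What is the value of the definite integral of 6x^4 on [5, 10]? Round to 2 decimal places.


Find the antiderivative of 6x^4:
F(x) = 6/5 * x^5
Apply the Fundamental Theorem of Calculus:
F(10) - F(5)
= 6/5 * 10^5 - 6/5 * 5^5
= 6/5 * (100000 - 3125)
= 6/5 * 96875
= 116250 = 116250.00

116250.00


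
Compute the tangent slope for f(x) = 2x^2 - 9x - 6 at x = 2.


The slope of the tangent line equals f'(x) at the point.
f(x) = 2x^2 - 9x - 6
f'(x) = 4x - 9
At x = 2:
f'(2) = 4 * 2 - 9
= 8 - 9
= -1

-1


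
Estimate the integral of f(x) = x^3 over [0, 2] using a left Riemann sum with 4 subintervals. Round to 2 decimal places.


Left Riemann sum uses left endpoints of each subinterval.
Interval: [0, 2], n = 4
dx = (2 - 0) / 4 = 1/2
Left endpoints: [0, 1/2, 1, 3/2]
f values: [0, 1/8, 1, 27/8]
Sum = dx * (sum of f values)
= 1/2 * 9/2
= 9/4 = 2.25

2.25


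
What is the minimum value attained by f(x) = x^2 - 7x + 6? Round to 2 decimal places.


For a quadratic f(x) = ax^2 + bx + c with a > 0, the minimum is at the vertex.
Vertex x-coordinate: x = -b/(2a)
x = -(-7) / (2 * 1)
x = 7/2
Substitute back to find the minimum value:
f(7/2) = 1 * (7/2)^2 - 7 * (7/2) + 6
= 49/4 - 49/2 + 6
= -25/4 = -6.25

-6.25


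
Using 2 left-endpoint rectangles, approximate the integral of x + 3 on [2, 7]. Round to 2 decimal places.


Left Riemann sum uses left endpoints of each subinterval.
Interval: [2, 7], n = 2
dx = (7 - 2) / 2 = 5/2
Left endpoints: [2, 9/2]
f values: [5, 15/2]
Sum = dx * (sum of f values)
= 5/2 * 25/2
= 125/4 = 31.25

31.25


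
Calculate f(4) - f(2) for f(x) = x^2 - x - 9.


Net change = f(b) - f(a)
f(x) = x^2 - x - 9
Compute f(4):
f(4) = 1 * 4^2 - 1 * 4 - 9
= 16 - 4 - 9
= 3
Compute f(2):
f(2) = 1 * 2^2 - 1 * 2 - 9
= 4 - 2 - 9
= -7
Net change = 3 - (-7) = 10

10


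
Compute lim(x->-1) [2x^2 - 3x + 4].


Since polynomials are continuous, we use direct substitution.
lim(x->-1) of 2x^2 - 3x + 4
= 2 * (-1)^2 - 3 * (-1) + 4
= 2 + 3 + 4
= 9

9


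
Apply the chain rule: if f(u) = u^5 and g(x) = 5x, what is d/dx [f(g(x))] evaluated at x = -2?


Using the chain rule: (f(g(x)))' = f'(g(x)) * g'(x)
First, find g(-2):
g(-2) = 5 * (-2) + 0 = -10
Next, f'(u) = 5u^4
And g'(x) = 5
So f'(g(-2)) * g'(-2)
= 5 * (-10)^4 * 5
= 5 * 10000 * 5
= 250000

250000


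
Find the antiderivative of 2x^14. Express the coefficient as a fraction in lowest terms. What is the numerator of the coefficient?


Apply the power rule for integration:
integral of ax^n dx = a/(n+1) * x^(n+1) + C
integral of 2x^14 dx
= 2/15 * x^15 + C
The coefficient in lowest terms is 2/15, and its numerator is 2

2


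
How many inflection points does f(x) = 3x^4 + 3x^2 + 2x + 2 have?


Inflection points occur where f''(x) = 0 and concavity changes.
f(x) = 3x^4 + 3x^2 + 2x + 2
f'(x) = 12x^3 + 6x + 2
f''(x) = 36x^2 + 6
This is a quadratic in x. Use the discriminant to count real roots.
Discriminant = (0)^2 - 4 * 36 * 6
= 0 - 864
= -864
Since discriminant < 0, f''(x) = 0 has no real solutions.
Number of inflection points: 0

0


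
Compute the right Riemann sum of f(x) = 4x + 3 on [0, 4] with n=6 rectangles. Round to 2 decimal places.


Right Riemann sum uses right endpoints of each subinterval.
Interval: [0, 4], n = 6
dx = (4 - 0) / 6 = 2/3
Right endpoints: [2/3, 4/3, 2, 8/3, 10/3, 4]
f values: [17/3, 25/3, 11, 41/3, 49/3, 19]
Sum = dx * (sum of f values)
= 2/3 * 74
= 148/3 ≈ 49.33

49.33


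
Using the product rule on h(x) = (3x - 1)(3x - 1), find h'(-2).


Let u(x) = 3x - 1 and v(x) = 3x - 1
u'(x) = 3
v'(x) = 3
Product rule: h'(x) = u'(x)*v(x) + u(x)*v'(x)
= 3 * (3x - 1) + (3x - 1) * 3
At x = -2:
u(-2) = 3 * (-2) - 1 = -7
v(-2) = 3 * (-2) - 1 = -7
h'(-2) = 3 * (-7) + (-7) * 3
= -21 - 21
= -42

-42


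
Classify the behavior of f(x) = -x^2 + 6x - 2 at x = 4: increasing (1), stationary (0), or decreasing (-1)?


Compute f'(x) to determine behavior:
f'(x) = -2x + 6
f'(4) = -2 * 4 + 6
= -8 + 6
= -2
Since f'(4) < 0, the function is decreasing (-1)

-1


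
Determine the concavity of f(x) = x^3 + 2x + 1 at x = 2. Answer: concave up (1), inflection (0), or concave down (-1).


Concavity is determined by the sign of f''(x).
f(x) = x^3 + 2x + 1
f'(x) = 3x^2 + 2
f''(x) = 6x
f''(2) = 6 * 2 + 0
= 12 + 0
= 12
Since f''(2) > 0, the function is concave up (1)

1


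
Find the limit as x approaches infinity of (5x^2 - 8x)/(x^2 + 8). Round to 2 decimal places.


For limits at infinity with equal-degree polynomials,
we compare leading coefficients.
Numerator leading term: 5x^2
Denominator leading term: x^2
Divide both by x^2:
lim = (5 - 8/x) / (1 + 8/x^2)
As x -> infinity, the 1/x and 1/x^2 terms vanish:
= 5/1 = 5 = 5.00

5.00


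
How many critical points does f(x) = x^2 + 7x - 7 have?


Find where f'(x) = 0:
f'(x) = 2x + 7
Set f'(x) = 0:
2x + 7 = 0
x = -7 / 2 = -7/2
This is a linear equation in x, so there is exactly one solution.
Number of critical points: 1

1


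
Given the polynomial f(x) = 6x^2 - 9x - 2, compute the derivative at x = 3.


Differentiate term by term using power and sum rules:
f(x) = 6x^2 - 9x - 2
f'(x) = 12x - 9
Substitute x = 3:
f'(3) = 12 * 3 - 9
= 36 - 9
= 27

27


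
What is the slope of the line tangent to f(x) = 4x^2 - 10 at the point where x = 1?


The slope of the tangent line equals f'(x) at the point.
f(x) = 4x^2 - 10
f'(x) = 8x
At x = 1:
f'(1) = 8 * 1 + 0
= 8 + 0
= 8

8


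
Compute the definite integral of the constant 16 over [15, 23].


The integral of a constant k over [a, b] equals k * (b - a).
integral from 15 to 23 of 16 dx
= 16 * (23 - 15)
= 16 * 8
= 128

128


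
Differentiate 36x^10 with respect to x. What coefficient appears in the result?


We apply the power rule: d/dx [ax^n] = a*n * x^(n-1)
d/dx [36x^10]
= 36 * 10 * x^(10-1)
= 360x^9
The coefficient is 360

360


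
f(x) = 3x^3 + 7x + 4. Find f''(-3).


First derivative:
f'(x) = 9x^2 + 7
Second derivative:
f''(x) = 18x
Substitute x = -3:
f''(-3) = 18 * (-3) + 0
= -54 + 0
= -54

-54


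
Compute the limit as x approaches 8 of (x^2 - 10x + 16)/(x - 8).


Direct substitution gives 0/0, so we factor the numerator.
Factor: (x^2 - 10x + 16) = (x - 8)(x - 2)
Cancel the common factor (x - 8):
(x^2 - 10x + 16)/(x - 8) = (x - 2)
Now substitute x = 8:
= (8) - (2) = 6

6


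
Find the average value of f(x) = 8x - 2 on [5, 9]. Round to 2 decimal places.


Average value = 1/(b-a) * integral from a to b of f(x) dx
First compute the integral of 8x - 2:
F(x) = 4x^2 - 2x
F(9) = 4 * 81 - 2 * 9 = 306
F(5) = 4 * 25 - 2 * 5 = 90
Integral = 306 - 90 = 216
Average = 216 / (9 - 5) = 216 / 4
= 54 = 54.00

54.00


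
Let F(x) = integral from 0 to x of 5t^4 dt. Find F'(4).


By the Fundamental Theorem of Calculus (Part 1):
If F(x) = integral from 0 to x of f(t) dt, then F'(x) = f(x)
Here f(t) = 5t^4
So F'(x) = 5x^4
Evaluate at x = 4:
F'(4) = 5 * 4^4
= 5 * 256
= 1280

1280


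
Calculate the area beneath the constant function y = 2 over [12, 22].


The area under a constant function y = 2 is a rectangle.
Width = 22 - 12 = 10
Height = 2
Area = width * height
= 10 * 2
= 20

20


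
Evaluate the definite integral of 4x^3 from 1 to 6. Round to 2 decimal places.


Find the antiderivative of 4x^3:
F(x) = 4/4 * x^4
Apply the Fundamental Theorem of Calculus:
F(6) - F(1)
= 4/4 * 6^4 - 4/4 * 1^4
= 4/4 * (1296 - 1)
= 4/4 * 1295
= 1295 = 1295.00

1295.00


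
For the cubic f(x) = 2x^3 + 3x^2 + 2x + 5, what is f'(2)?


Differentiate f(x) = 2x^3 + 3x^2 + 2x + 5 term by term:
f'(x) = 6x^2 + 6x + 2
Substitute x = 2:
f'(2) = 6 * 2^2 + 6 * 2 + 2
= 24 + 12 + 2
= 38

38


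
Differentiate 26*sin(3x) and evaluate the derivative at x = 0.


Apply the chain rule to differentiate 26*sin(3x):
d/dx [26*sin(3x)]
= 26 * cos(3x) * d/dx(3x)
= 26 * 3 * cos(3x)
= 78 * cos(3x)
Evaluate at x = 0:
= 78 * cos(0)
= 78 * 1
= 78

78


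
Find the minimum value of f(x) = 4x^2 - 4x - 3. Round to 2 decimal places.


For a quadratic f(x) = ax^2 + bx + c with a > 0, the minimum is at the vertex.
Vertex x-coordinate: x = -b/(2a)
x = -(-4) / (2 * 4)
x = 4/8 = 1/2
Substitute back to find the minimum value:
f(1/2) = 4 * (1/2)^2 - 4 * (1/2) - 3
= 1 - 2 - 3
= -4 = -4.00

-4.00


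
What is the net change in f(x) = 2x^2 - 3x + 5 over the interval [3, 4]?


Net change = f(b) - f(a)
f(x) = 2x^2 - 3x + 5
Compute f(4):
f(4) = 2 * 4^2 - 3 * 4 + 5
= 32 - 12 + 5
= 25
Compute f(3):
f(3) = 2 * 3^2 - 3 * 3 + 5
= 18 - 9 + 5
= 14
Net change = 25 - 14 = 11

11


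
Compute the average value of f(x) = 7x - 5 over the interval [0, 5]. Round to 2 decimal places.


Average value = 1/(b-a) * integral from a to b of f(x) dx
First compute the integral of 7x - 5:
F(x) = (7/2)x^2 - 5x
F(5) = 7/2 * 25 - 5 * 5 = 125/2
F(0) = 7/2 * 0 - 5 * 0 = 0
Integral = 125/2 - 0 = 125/2
Average = (125/2) / (5 - 0) = (125/2) / 5
= 25/2 = 12.50

12.50


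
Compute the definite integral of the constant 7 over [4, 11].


The integral of a constant k over [a, b] equals k * (b - a).
integral from 4 to 11 of 7 dx
= 7 * (11 - 4)
= 7 * 7
= 49

49


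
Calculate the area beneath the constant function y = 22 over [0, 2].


The area under a constant function y = 22 is a rectangle.
Width = 2 - 0 = 2
Height = 22
Area = width * height
= 2 * 22
= 44

44


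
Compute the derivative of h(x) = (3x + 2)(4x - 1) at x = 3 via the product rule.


Let u(x) = 3x + 2 and v(x) = 4x - 1
u'(x) = 3
v'(x) = 4
Product rule: h'(x) = u'(x)*v(x) + u(x)*v'(x)
= 3 * (4x - 1) + (3x + 2) * 4
At x = 3:
u(3) = 3 * 3 + 2 = 11
v(3) = 4 * 3 - 1 = 11
h'(3) = 3 * 11 + 11 * 4
= 33 + 44
= 77

77
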